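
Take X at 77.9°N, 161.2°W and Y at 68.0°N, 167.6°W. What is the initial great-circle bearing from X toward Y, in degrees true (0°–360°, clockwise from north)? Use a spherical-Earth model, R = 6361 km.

θ = atan2( sin Δλ·cos φ₂ ,  cos φ₁ sin φ₂ − sin φ₁ cos φ₂ cos Δλ )
  = atan2(-0.0418, -0.1696) = 193.83°

193.8°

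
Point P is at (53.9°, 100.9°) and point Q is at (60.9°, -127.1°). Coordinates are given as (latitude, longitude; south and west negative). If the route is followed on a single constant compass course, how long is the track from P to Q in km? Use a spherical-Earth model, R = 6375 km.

7922 km

Rhumb course C = atan2(Δλ, Δψ) with Δψ = ln[tan(π/4+φ₂/2)/tan(π/4+φ₁/2)] = +0.2276, Δλ = +2.3038 → C = 84.36°
d = R·|Δφ| / |cos C| = 6375·0.12217 / 0.09831 = 7922 km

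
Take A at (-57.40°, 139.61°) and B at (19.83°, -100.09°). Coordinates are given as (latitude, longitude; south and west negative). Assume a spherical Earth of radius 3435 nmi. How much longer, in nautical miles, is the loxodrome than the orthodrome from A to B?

330 nmi

Great circle: cos σ = sin φ₁ sin φ₂ + cos φ₁ cos φ₂ cos Δλ,  σ = 2.1430 rad → d_gc = 7361.23 nmi
Rhumb line: Δψ = +1.5828, q = Δφ/Δψ = 0.8516, d_rh = R√(Δφ²+q²Δλ²) = 7691.70 nmi
Excess = 7691.70 − 7361.23 = 330.47 ≈ 330 nmi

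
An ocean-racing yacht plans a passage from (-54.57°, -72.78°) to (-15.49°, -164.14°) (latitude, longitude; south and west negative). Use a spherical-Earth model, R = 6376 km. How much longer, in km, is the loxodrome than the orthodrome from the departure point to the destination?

397 km

Great circle: cos σ = sin φ₁ sin φ₂ + cos φ₁ cos φ₂ cos Δλ,  σ = 1.3650 rad → d_gc = 8703.2 km
Rhumb line: Δψ = +0.8675, q = Δφ/Δψ = 0.7862, d_rh = R√(Δφ²+q²Δλ²) = 9100.0 km
Excess = 9100.0 − 8703.2 = 396.8 ≈ 397 km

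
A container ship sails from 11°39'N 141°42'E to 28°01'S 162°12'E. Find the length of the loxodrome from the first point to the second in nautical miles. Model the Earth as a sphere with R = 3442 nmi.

2665 nmi

Δψ = ln[tan(π/4+φ₂/2)/tan(π/4+φ₁/2)] = -0.7145;  Δφ = -0.6923 rad,  Δλ = +0.3578 rad
q = Δφ/Δψ = 0.9690
d = R·√(Δφ² + q²Δλ²) = 3442·0.77427 = 2665 nmi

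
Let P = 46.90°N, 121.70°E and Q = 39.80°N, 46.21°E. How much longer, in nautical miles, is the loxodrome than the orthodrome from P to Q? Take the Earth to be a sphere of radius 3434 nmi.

Great circle: cos σ = sin φ₁ sin φ₂ + cos φ₁ cos φ₂ cos Δλ,  σ = 0.9287 rad → d_gc = 3189.0 nmi
Rhumb line: Δψ = -0.1707, q = Δφ/Δψ = 0.7259, d_rh = R√(Δφ²+q²Δλ²) = 3311.7 nmi
Excess = 3311.7 − 3189.0 = 122.7 ≈ 123 nmi

123 nmi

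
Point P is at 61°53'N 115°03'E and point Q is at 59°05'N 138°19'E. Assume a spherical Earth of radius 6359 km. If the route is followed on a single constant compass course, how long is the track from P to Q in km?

Δψ = ln[tan(π/4+φ₂/2)/tan(π/4+φ₁/2)] = -0.0993;  Δφ = -0.0489 rad,  Δλ = +0.4061 rad
q = Δφ/Δψ = 0.4923
d = R·√(Δφ² + q²Δλ²) = 6359·0.20581 = 1309 km

1309 km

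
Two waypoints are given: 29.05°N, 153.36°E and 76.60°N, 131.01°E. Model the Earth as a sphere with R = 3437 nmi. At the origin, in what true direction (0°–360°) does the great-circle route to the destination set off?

353.3°

θ = atan2( sin Δλ·cos φ₂ ,  cos φ₁ sin φ₂ − sin φ₁ cos φ₂ cos Δλ )
  = atan2(-0.0881, +0.7463) = 353.27°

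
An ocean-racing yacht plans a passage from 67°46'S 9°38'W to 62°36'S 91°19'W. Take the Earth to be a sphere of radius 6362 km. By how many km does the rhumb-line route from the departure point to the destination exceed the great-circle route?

Great circle: cos σ = sin φ₁ sin φ₂ + cos φ₁ cos φ₂ cos Δλ,  σ = 0.5605 rad → d_gc = 3565.8 km
Rhumb line: Δψ = +0.2156, q = Δφ/Δψ = 0.4182, d_rh = R√(Δφ²+q²Δλ²) = 3836.5 km
Excess = 3836.5 − 3565.8 = 270.7 ≈ 271 km

271 km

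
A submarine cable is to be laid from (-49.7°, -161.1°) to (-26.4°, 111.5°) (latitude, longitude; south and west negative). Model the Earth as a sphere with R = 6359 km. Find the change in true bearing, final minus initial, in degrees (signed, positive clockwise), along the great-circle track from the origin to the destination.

At departure: θ₁ = atan2(sin Δλ cos φ₂, cos φ₁ sin φ₂ − sin φ₁ cos φ₂ cos Δλ) = 254.00°
At arrival: θ₂ = atan2(sin Δλ cos φ₁, −cos φ₂ sin φ₁ + sin φ₂ cos φ₁ cos Δλ) = 316.04°
Δθ = θ₂ − θ₁ = +62.0°

+62.0°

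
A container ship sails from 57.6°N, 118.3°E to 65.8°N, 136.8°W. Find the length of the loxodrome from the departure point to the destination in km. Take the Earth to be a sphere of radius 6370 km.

5567 km

Δψ = ln[tan(π/4+φ₂/2)/tan(π/4+φ₁/2)] = +0.3039;  Δφ = +0.1431 rad,  Δλ = +1.8309 rad
q = Δφ/Δψ = 0.4709
d = R·√(Δφ² + q²Δλ²) = 6370·0.87390 = 5567 km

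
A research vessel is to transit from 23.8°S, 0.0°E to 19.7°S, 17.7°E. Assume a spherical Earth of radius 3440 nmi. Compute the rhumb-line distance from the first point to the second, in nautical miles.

1017 nmi

Rhumb course C = atan2(Δλ, Δψ) with Δψ = ln[tan(π/4+φ₂/2)/tan(π/4+φ₁/2)] = +0.0771, Δλ = +0.3089 → C = 75.99°
d = R·|Δφ| / |cos C| = 3440·0.07156 / 0.24205 = 1017 nmi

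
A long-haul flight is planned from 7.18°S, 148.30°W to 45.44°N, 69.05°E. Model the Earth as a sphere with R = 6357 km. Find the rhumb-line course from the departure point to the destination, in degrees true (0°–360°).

Δψ = ln[tan(π/4+φ₂/2)/tan(π/4+φ₁/2)] = +1.0179
Δλ = -2.4897 rad (taken the short way round)
course = atan2(Δλ, Δψ) = 292.24°

292.2°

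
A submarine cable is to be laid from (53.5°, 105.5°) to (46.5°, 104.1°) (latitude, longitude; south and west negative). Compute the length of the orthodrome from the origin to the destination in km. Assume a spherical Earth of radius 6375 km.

785 km

cos σ = sin φ₁ sin φ₂ + cos φ₁ cos φ₂ cos Δλ
      = sin(53.50°)sin(46.50°) + cos(53.50°)cos(46.50°)cos(-1.40°) = 0.9924
σ = 7.057° → d = Rσ = 6375·0.12317 = 785 km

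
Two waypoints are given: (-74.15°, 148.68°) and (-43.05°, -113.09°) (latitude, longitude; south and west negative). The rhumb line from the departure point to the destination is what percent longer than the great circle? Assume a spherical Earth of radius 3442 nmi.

10.1%

Great circle: σ = 0.8917 rad → d_gc = Rσ = 3069.1 nmi
Rhumb: Δφ = +0.5428, Δλ = +1.7144, Δψ = +1.1378, q = Δφ/Δψ = 0.4771 → d_rh = R√(Δφ²+q²Δλ²) = 3378.8 nmi
Excess = (3378.8 − 3069.1) / 3069.1 = 309.7 / 3069.1 = 10.09% ≈ 10.1%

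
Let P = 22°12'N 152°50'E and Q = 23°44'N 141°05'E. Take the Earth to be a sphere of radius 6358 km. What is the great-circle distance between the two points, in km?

1212 km

Haversine: a = sin²(Δφ/2)+cos φ₁ cos φ₂ sin²(Δλ/2) = 0.00906;  σ = 2·atan2(√a,√(1−a))
σ = 10.923° → d = Rσ = 6358·0.19065 = 1212 km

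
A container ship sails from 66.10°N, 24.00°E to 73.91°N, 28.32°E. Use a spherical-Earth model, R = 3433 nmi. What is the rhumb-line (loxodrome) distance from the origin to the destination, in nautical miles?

476 nmi

Rhumb course C = atan2(Δλ, Δψ) with Δψ = ln[tan(π/4+φ₂/2)/tan(π/4+φ₁/2)] = +0.4037, Δλ = +0.0754 → C = 10.58°
d = R·|Δφ| / |cos C| = 3433·0.13631 / 0.98300 = 476 nmi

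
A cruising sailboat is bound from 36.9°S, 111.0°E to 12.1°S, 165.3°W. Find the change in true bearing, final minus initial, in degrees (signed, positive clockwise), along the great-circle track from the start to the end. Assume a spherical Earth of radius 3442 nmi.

At departure: θ₁ = atan2(sin Δλ cos φ₂, cos φ₁ sin φ₂ − sin φ₁ cos φ₂ cos Δλ) = 96.06°
At arrival: θ₂ = atan2(sin Δλ cos φ₁, −cos φ₂ sin φ₁ + sin φ₂ cos φ₁ cos Δλ) = 54.42°
Δθ = θ₂ − θ₁ = -41.6°

-41.6°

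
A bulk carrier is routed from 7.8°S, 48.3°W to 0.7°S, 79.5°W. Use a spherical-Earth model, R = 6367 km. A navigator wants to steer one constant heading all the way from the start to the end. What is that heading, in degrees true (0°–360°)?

282.9°

Meridional parts: M(φ₁)=-0.1366, M(φ₂)=-0.0122 → ΔM = +0.1243;  Δλ = -0.5445 rad
tan C = Δλ / ΔM = -4.3794 → C = 282.86°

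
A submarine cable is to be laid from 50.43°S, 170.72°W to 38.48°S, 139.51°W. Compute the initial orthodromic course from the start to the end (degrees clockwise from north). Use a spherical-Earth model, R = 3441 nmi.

73.6°

θ = atan2( sin Δλ·cos φ₂ ,  cos φ₁ sin φ₂ − sin φ₁ cos φ₂ cos Δλ )
  = atan2(+0.4056, +0.1197) = 73.56°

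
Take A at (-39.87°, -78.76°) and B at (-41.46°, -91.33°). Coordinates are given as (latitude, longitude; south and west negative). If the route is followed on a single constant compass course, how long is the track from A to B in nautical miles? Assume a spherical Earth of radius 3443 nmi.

Δψ = ln[tan(π/4+φ₂/2)/tan(π/4+φ₁/2)] = -0.0366;  Δφ = -0.0278 rad,  Δλ = -0.2194 rad
q = Δφ/Δψ = 0.7585
d = R·√(Δφ² + q²Δλ²) = 3443·0.16870 = 581 nmi

581 nmi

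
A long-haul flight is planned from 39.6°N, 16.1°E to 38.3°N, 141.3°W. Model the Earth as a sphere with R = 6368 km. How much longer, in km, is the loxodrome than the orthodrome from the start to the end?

Great circle: cos σ = sin φ₁ sin φ₂ + cos φ₁ cos φ₂ cos Δλ,  σ = 1.7347 rad → d_gc = 11046.7 km
Rhumb line: Δψ = -0.0292, q = Δφ/Δψ = 0.7777, d_rh = R√(Δφ²+q²Δλ²) = 13605.0 km
Excess = 13605.0 − 11046.7 = 2558.3 ≈ 2558 km

2558 km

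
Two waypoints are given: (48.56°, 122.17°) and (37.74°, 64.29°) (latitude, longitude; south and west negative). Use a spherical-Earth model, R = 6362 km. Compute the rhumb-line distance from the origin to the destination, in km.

Δψ = ln[tan(π/4+φ₂/2)/tan(π/4+φ₁/2)] = -0.2599;  Δφ = -0.1888 rad,  Δλ = -1.0102 rad
q = Δφ/Δψ = 0.7266
d = R·√(Δφ² + q²Δλ²) = 6362·0.75788 = 4822 km

4822 km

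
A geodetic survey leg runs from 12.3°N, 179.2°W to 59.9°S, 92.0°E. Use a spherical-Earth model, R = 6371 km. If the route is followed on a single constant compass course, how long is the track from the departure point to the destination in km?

Δψ = ln[tan(π/4+φ₂/2)/tan(π/4+φ₁/2)] = -1.5298;  Δφ = -1.2601 rad,  Δλ = -1.5499 rad
q = Δφ/Δψ = 0.8237
d = R·√(Δφ² + q²Δλ²) = 6371·1.79380 = 11428 km

11428 km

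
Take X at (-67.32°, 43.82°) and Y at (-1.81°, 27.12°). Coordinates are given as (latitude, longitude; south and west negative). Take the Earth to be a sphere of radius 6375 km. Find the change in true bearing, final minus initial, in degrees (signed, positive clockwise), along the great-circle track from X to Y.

+11.3°

At departure: θ₁ = atan2(sin Δλ cos φ₂, cos φ₁ sin φ₂ − sin φ₁ cos φ₂ cos Δλ) = 341.75°
At arrival: θ₂ = atan2(sin Δλ cos φ₁, −cos φ₂ sin φ₁ + sin φ₂ cos φ₁ cos Δλ) = 353.06°
Δθ = θ₂ − θ₁ = +11.3°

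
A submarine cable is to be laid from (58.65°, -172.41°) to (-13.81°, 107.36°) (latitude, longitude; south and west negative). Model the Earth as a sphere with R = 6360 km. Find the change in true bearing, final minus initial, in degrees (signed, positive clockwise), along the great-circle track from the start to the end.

-43.4°

At departure: θ₁ = atan2(sin Δλ cos φ₂, cos φ₁ sin φ₂ − sin φ₁ cos φ₂ cos Δλ) = 254.53°
At arrival: θ₂ = atan2(sin Δλ cos φ₁, −cos φ₂ sin φ₁ + sin φ₂ cos φ₁ cos Δλ) = 211.09°
Δθ = θ₂ − θ₁ = -43.4°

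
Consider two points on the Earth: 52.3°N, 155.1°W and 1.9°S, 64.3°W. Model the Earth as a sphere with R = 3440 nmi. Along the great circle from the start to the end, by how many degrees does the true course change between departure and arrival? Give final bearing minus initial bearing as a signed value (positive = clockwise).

+51.7°

At departure: θ₁ = atan2(sin Δλ cos φ₂, cos φ₁ sin φ₂ − sin φ₁ cos φ₂ cos Δλ) = 90.53°
At arrival: θ₂ = atan2(sin Δλ cos φ₁, −cos φ₂ sin φ₁ + sin φ₂ cos φ₁ cos Δλ) = 142.28°
Δθ = θ₂ − θ₁ = +51.7°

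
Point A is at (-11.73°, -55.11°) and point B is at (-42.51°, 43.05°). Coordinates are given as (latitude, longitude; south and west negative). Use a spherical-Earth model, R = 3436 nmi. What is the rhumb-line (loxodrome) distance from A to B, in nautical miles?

5463 nmi

Rhumb course C = atan2(Δλ, Δψ) with Δψ = ln[tan(π/4+φ₂/2)/tan(π/4+φ₁/2)] = -0.6150, Δλ = +1.7132 → C = 109.75°
d = R·|Δφ| / |cos C| = 3436·0.53721 / 0.33787 = 5463 nmi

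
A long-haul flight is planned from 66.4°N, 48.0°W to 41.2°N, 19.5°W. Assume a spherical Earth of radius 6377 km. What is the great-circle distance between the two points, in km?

3310 km

Haversine: a = sin²(Δφ/2)+cos φ₁ cos φ₂ sin²(Δλ/2) = 0.06584;  σ = 2·atan2(√a,√(1−a))
σ = 29.736° → d = Rσ = 6377·0.51898 = 3310 km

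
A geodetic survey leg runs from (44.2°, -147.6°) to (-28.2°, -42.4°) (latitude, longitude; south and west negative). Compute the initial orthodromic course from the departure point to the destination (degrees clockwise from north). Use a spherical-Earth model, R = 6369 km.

N = sin Δλ·cos φ₂ = +0.8505;  D = cos φ₁ sin φ₂ − sin φ₁ cos φ₂ cos Δλ = -0.1777
initial course = atan2(N, D) = 101.80°

101.8°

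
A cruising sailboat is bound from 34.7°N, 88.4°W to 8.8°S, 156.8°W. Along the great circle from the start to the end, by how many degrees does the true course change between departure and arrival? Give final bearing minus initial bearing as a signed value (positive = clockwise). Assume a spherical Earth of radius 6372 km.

Initial bearing θ₁ = atan2(sin Δλ cos φ₂, cos φ₁ sin φ₂ − sin φ₁ cos φ₂ cos Δλ) = 250.09°
Final bearing θ₂ = (initial bearing from the destination back to the start) + 180° = 231.46°
Δθ = θ₂ − θ₁ = -18.6°

-18.6°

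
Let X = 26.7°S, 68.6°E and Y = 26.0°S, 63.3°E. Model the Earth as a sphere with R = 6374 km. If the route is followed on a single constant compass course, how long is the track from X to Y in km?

534 km

Rhumb course C = atan2(Δλ, Δψ) with Δψ = ln[tan(π/4+φ₂/2)/tan(π/4+φ₁/2)] = +0.0136, Δλ = -0.0925 → C = 278.38°
d = R·|Δφ| / |cos C| = 6374·0.01222 / 0.14582 = 534 km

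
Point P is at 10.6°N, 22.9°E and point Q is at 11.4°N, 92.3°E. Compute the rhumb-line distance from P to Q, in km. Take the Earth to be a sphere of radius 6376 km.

Δψ = ln[tan(π/4+φ₂/2)/tan(π/4+φ₁/2)] = +0.0142;  Δφ = +0.0140 rad,  Δλ = +1.2113 rad
q = Δφ/Δψ = 0.9816
d = R·√(Δφ² + q²Δλ²) = 6376·1.18908 = 7582 km

7582 km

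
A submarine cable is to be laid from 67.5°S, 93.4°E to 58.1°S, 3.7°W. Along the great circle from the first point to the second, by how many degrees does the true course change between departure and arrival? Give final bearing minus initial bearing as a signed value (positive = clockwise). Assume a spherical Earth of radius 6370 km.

+90.6°

At departure: θ₁ = atan2(sin Δλ cos φ₂, cos φ₁ sin φ₂ − sin φ₁ cos φ₂ cos Δλ) = 233.70°
At arrival: θ₂ = atan2(sin Δλ cos φ₁, −cos φ₂ sin φ₁ + sin φ₂ cos φ₁ cos Δλ) = 324.29°
Δθ = θ₂ − θ₁ = +90.6°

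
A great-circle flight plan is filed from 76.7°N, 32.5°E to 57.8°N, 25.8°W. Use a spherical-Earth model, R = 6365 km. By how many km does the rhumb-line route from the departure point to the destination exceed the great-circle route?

Great circle: cos σ = sin φ₁ sin φ₂ + cos φ₁ cos φ₂ cos Δλ,  σ = 0.4780 rad → d_gc = 3042.5 km
Rhumb line: Δψ = -0.9065, q = Δφ/Δψ = 0.3639, d_rh = R√(Δφ²+q²Δλ²) = 3156.3 km
Excess = 3156.3 − 3042.5 = 113.8 ≈ 114 km

114 km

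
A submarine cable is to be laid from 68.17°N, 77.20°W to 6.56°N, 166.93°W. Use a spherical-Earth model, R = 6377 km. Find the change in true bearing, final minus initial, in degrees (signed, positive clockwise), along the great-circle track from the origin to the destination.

Initial bearing θ₁ = atan2(sin Δλ cos φ₂, cos φ₁ sin φ₂ − sin φ₁ cos φ₂ cos Δλ) = 272.20°
Final bearing θ₂ = (initial bearing from the destination back to the start) + 180° = 201.96°
Δθ = θ₂ − θ₁ = -70.2°

-70.2°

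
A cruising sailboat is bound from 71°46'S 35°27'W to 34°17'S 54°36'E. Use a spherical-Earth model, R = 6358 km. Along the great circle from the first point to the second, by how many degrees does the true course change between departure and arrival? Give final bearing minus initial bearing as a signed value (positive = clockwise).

Initial bearing θ₁ = atan2(sin Δλ cos φ₂, cos φ₁ sin φ₂ − sin φ₁ cos φ₂ cos Δλ) = 102.09°
Final bearing θ₂ = (initial bearing from the destination back to the start) + 180° = 21.73°
Δθ = θ₂ − θ₁ = -80.4°

-80.4°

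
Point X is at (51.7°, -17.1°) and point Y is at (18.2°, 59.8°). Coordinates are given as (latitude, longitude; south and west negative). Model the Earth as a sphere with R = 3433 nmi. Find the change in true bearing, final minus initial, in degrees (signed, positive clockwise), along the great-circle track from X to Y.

At departure: θ₁ = atan2(sin Δλ cos φ₂, cos φ₁ sin φ₂ − sin φ₁ cos φ₂ cos Δλ) = 88.48°
At arrival: θ₂ = atan2(sin Δλ cos φ₁, −cos φ₂ sin φ₁ + sin φ₂ cos φ₁ cos Δλ) = 139.29°
Δθ = θ₂ − θ₁ = +50.8°

+50.8°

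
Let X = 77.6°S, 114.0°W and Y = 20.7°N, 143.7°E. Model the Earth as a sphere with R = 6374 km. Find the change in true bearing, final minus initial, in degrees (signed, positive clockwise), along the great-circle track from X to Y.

+84.2°

Initial bearing θ₁ = atan2(sin Δλ cos φ₂, cos φ₁ sin φ₂ − sin φ₁ cos φ₂ cos Δλ) = 262.60°
Final bearing θ₂ = (initial bearing from the destination back to the start) + 180° = 346.84°
Δθ = θ₂ − θ₁ = +84.2°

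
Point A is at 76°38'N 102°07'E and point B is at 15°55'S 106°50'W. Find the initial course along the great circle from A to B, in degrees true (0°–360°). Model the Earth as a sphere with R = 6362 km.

31.6°

N = sin Δλ·cos φ₂ = +0.4655;  D = cos φ₁ sin φ₂ − sin φ₁ cos φ₂ cos Δλ = +0.7553
initial course = atan2(N, D) = 31.65°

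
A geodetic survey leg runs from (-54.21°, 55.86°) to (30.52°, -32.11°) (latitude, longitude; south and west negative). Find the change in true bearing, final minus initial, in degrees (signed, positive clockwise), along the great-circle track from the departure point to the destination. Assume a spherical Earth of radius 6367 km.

+30.0°

At departure: θ₁ = atan2(sin Δλ cos φ₂, cos φ₁ sin φ₂ − sin φ₁ cos φ₂ cos Δλ) = 290.49°
At arrival: θ₂ = atan2(sin Δλ cos φ₁, −cos φ₂ sin φ₁ + sin φ₂ cos φ₁ cos Δλ) = 320.51°
Δθ = θ₂ − θ₁ = +30.0°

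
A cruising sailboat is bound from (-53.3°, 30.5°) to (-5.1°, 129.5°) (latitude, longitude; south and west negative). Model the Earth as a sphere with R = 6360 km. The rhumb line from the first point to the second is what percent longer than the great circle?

Great circle: σ = 1.5926 rad → d_gc = Rσ = 10129.2 km
Rhumb: Δφ = +0.8412, Δλ = +1.7279, Δψ = +1.0144, q = Δφ/Δψ = 0.8293 → d_rh = R√(Δφ²+q²Δλ²) = 10567.7 km
Excess = (10567.7 − 10129.2) / 10129.2 = 438.5 / 10129.2 = 4.33% ≈ 4.3%

4.3%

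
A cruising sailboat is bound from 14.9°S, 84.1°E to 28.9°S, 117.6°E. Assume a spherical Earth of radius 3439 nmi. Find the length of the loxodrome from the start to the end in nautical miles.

2041 nmi

Δψ = ln[tan(π/4+φ₂/2)/tan(π/4+φ₁/2)] = -0.2642;  Δφ = -0.2443 rad,  Δλ = +0.5847 rad
q = Δφ/Δψ = 0.9248
d = R·√(Δφ² + q²Δλ²) = 3439·0.59335 = 2041 nmi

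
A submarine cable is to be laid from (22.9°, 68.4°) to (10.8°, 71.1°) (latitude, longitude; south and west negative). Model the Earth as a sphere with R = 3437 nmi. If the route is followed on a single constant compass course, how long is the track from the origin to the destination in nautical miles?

742 nmi

Rhumb course C = atan2(Δλ, Δψ) with Δψ = ln[tan(π/4+φ₂/2)/tan(π/4+φ₁/2)] = -0.2211, Δλ = +0.0471 → C = 167.97°
d = R·|Δφ| / |cos C| = 3437·0.21118 / 0.97804 = 742 nmi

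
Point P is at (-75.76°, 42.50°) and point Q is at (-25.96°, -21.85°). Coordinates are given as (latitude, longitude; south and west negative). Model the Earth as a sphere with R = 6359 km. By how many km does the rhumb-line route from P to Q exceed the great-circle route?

Great circle: cos σ = sin φ₁ sin φ₂ + cos φ₁ cos φ₂ cos Δλ,  σ = 1.0239 rad → d_gc = 6511.1 km
Rhumb line: Δψ = +1.6107, q = Δφ/Δψ = 0.5396, d_rh = R√(Δφ²+q²Δλ²) = 6738.0 km
Excess = 6738.0 − 6511.1 = 226.9 ≈ 227 km

227 km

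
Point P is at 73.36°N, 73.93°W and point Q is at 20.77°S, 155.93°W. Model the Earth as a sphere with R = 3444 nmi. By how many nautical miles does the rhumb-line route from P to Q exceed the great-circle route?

201 nmi

Great circle: cos σ = sin φ₁ sin φ₂ + cos φ₁ cos φ₂ cos Δλ,  σ = 1.8781 rad → d_gc = 6468.2 nmi
Rhumb line: Δψ = -2.2932, q = Δφ/Δψ = 0.7164, d_rh = R√(Δφ²+q²Δλ²) = 6669.5 nmi
Excess = 6669.5 − 6468.2 = 201.3 ≈ 201 nmi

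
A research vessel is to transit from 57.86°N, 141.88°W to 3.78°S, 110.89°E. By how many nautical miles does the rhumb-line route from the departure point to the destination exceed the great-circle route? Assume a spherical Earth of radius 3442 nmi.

310 nmi

Great circle: cos σ = sin φ₁ sin φ₂ + cos φ₁ cos φ₂ cos Δλ,  σ = 1.7855 rad → d_gc = 6145.7 nmi
Rhumb line: Δψ = -1.3106, q = Δφ/Δψ = 0.8209, d_rh = R√(Δφ²+q²Δλ²) = 6455.5 nmi
Excess = 6455.5 − 6145.7 = 309.8 ≈ 310 nmi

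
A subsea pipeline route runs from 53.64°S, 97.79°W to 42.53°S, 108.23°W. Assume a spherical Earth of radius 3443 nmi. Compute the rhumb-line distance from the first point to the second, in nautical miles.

Δψ = ln[tan(π/4+φ₂/2)/tan(π/4+φ₁/2)] = +0.2919;  Δφ = +0.1939 rad,  Δλ = -0.1822 rad
q = Δφ/Δψ = 0.6644
d = R·√(Δφ² + q²Δλ²) = 3443·0.22859 = 787 nmi

787 nmi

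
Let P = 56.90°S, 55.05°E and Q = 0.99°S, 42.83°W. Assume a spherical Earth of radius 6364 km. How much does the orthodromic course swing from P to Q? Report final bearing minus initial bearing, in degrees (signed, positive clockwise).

+64.3°

At departure: θ₁ = atan2(sin Δλ cos φ₂, cos φ₁ sin φ₂ − sin φ₁ cos φ₂ cos Δλ) = 262.85°
At arrival: θ₂ = atan2(sin Δλ cos φ₁, −cos φ₂ sin φ₁ + sin φ₂ cos φ₁ cos Δλ) = 327.18°
Δθ = θ₂ − θ₁ = +64.3°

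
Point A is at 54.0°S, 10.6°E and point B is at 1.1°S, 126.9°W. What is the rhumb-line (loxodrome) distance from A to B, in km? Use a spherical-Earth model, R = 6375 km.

Rhumb course C = atan2(Δλ, Δψ) with Δψ = ln[tan(π/4+φ₂/2)/tan(π/4+φ₁/2)] = +1.1050, Δλ = -2.3998 → C = 294.72°
d = R·|Δφ| / |cos C| = 6375·0.92328 / 0.41824 = 14073 km

14073 km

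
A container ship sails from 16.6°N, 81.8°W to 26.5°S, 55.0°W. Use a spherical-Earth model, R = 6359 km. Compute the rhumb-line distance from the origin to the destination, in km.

Δψ = ln[tan(π/4+φ₂/2)/tan(π/4+φ₁/2)] = -0.7738;  Δφ = -0.7522 rad,  Δλ = +0.4677 rad
q = Δφ/Δψ = 0.9721
d = R·√(Δφ² + q²Δλ²) = 6359·0.87899 = 5589 km

5589 km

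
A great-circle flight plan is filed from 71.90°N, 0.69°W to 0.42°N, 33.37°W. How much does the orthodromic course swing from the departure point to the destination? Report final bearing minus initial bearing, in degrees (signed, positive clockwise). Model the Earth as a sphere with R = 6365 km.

Initial bearing θ₁ = atan2(sin Δλ cos φ₂, cos φ₁ sin φ₂ − sin φ₁ cos φ₂ cos Δλ) = 214.09°
Final bearing θ₂ = (initial bearing from the destination back to the start) + 180° = 190.03°
Δθ = θ₂ − θ₁ = -24.1°

-24.1°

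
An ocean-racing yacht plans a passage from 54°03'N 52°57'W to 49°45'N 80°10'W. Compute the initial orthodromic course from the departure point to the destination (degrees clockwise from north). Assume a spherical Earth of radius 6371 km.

N = sin Δλ·cos φ₂ = -0.2955;  D = cos φ₁ sin φ₂ − sin φ₁ cos φ₂ cos Δλ = -0.0171
initial course = atan2(N, D) = 266.69°

266.7°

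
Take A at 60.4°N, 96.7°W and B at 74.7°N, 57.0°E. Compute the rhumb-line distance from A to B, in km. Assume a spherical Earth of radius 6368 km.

Δψ = ln[tan(π/4+φ₂/2)/tan(π/4+φ₁/2)] = +0.6765;  Δφ = +0.2496 rad,  Δλ = +2.6826 rad
q = Δφ/Δψ = 0.3689
d = R·√(Δφ² + q²Δλ²) = 6368·1.02060 = 6499 km

6499 km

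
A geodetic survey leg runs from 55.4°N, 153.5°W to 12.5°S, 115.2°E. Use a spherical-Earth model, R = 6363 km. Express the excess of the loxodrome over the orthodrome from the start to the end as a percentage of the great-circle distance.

Great circle: σ = 1.7627 rad → d_gc = Rσ = 11216.1 km
Rhumb: Δφ = -1.1851, Δλ = -1.5935, Δψ = -1.3864, q = Δφ/Δψ = 0.8548 → d_rh = R√(Δφ²+q²Δλ²) = 11488.3 km
Excess = (11488.3 − 11216.1) / 11216.1 = 272.2 / 11216.1 = 2.43% ≈ 2.4%

2.4%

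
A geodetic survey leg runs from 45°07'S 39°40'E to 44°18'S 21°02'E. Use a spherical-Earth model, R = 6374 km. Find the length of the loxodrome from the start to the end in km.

Δψ = ln[tan(π/4+φ₂/2)/tan(π/4+φ₁/2)] = +0.0201;  Δφ = +0.0143 rad,  Δλ = -0.3252 rad
q = Δφ/Δψ = 0.7107
d = R·√(Δφ² + q²Δλ²) = 6374·0.23156 = 1476 km

1476 km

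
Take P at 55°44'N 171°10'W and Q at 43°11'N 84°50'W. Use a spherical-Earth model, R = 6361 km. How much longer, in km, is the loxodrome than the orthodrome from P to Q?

Great circle: cos σ = sin φ₁ sin φ₂ + cos φ₁ cos φ₂ cos Δλ,  σ = 0.9375 rad → d_gc = 5963.4 km
Rhumb line: Δψ = -0.3395, q = Δφ/Δψ = 0.6451, d_rh = R√(Δφ²+q²Δλ²) = 6338.3 km
Excess = 6338.3 − 5963.4 = 374.9 ≈ 375 km

375 km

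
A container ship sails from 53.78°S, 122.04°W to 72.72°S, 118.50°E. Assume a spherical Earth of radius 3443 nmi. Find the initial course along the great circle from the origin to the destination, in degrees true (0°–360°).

200.8°

θ = atan2( sin Δλ·cos φ₂ ,  cos φ₁ sin φ₂ − sin φ₁ cos φ₂ cos Δλ )
  = atan2(-0.2586, -0.6821) = 200.77°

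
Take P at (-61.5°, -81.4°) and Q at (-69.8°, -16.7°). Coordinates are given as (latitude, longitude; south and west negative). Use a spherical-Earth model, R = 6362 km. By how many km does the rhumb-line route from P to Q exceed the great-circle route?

136 km

Great circle: cos σ = sin φ₁ sin φ₂ + cos φ₁ cos φ₂ cos Δλ,  σ = 0.4620 rad → d_gc = 2939.1 km
Rhumb line: Δψ = -0.3547, q = Δφ/Δψ = 0.4084, d_rh = R√(Δφ²+q²Δλ²) = 3075.3 km
Excess = 3075.3 − 2939.1 = 136.2 ≈ 136 km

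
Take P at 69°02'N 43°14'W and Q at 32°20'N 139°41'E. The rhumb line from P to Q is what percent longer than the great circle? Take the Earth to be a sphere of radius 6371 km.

Great circle: σ = 1.3720 rad → d_gc = Rσ = 8741.1 km
Rhumb: Δφ = -0.6405, Δλ = -3.0907, Δψ = -1.0903, q = Δφ/Δψ = 0.5875 → d_rh = R√(Δφ²+q²Δλ²) = 12266.9 km
Excess = (12266.9 − 8741.1) / 8741.1 = 3525.8 / 8741.1 = 40.34% ≈ 40.3%

40.3%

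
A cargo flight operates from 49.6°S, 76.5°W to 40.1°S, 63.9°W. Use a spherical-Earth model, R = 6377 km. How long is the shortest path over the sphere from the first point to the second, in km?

Haversine: a = sin²(Δφ/2)+cos φ₁ cos φ₂ sin²(Δλ/2) = 0.01283;  σ = 2·atan2(√a,√(1−a))
σ = 13.006° → d = Rσ = 6377·0.22700 = 1448 km

1448 km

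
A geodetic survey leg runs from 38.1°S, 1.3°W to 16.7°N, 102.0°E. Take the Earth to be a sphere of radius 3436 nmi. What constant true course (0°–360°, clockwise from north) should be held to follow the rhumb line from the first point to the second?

60.6°

Meridional parts: M(φ₁)=-0.7202, M(φ₂)=+0.2957 → ΔM = +1.0159;  Δλ = +1.8029 rad
tan C = Δλ / ΔM = +1.7747 → C = 60.60°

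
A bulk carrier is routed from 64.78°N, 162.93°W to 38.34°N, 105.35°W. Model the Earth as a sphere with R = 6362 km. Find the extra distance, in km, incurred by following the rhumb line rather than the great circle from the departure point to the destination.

130 km

Great circle: cos σ = sin φ₁ sin φ₂ + cos φ₁ cos φ₂ cos Δλ,  σ = 0.7372 rad → d_gc = 4689.9 km
Rhumb line: Δψ = -0.7719, q = Δφ/Δψ = 0.5979, d_rh = R√(Δφ²+q²Δλ²) = 4819.8 km
Excess = 4819.8 − 4689.9 = 129.9 ≈ 130 km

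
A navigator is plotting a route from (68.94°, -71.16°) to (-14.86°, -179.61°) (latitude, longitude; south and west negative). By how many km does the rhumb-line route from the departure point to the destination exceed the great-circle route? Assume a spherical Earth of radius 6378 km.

Great circle: cos σ = sin φ₁ sin φ₂ + cos φ₁ cos φ₂ cos Δλ,  σ = 1.9276 rad → d_gc = 12294.0 km
Rhumb line: Δψ = -1.9450, q = Δφ/Δψ = 0.7520, d_rh = R√(Δφ²+q²Δλ²) = 13016.6 km
Excess = 13016.6 − 12294.0 = 722.6 ≈ 723 km

723 km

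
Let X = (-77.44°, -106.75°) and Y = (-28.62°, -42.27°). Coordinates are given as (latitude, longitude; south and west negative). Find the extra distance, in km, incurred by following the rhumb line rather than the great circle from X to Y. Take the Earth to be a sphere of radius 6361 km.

228 km

Great circle: cos σ = sin φ₁ sin φ₂ + cos φ₁ cos φ₂ cos Δλ,  σ = 0.9887 rad → d_gc = 6289.1 km
Rhumb line: Δψ = +1.6852, q = Δφ/Δψ = 0.5056, d_rh = R√(Δφ²+q²Δλ²) = 6517.5 km
Excess = 6517.5 − 6289.1 = 228.4 ≈ 228 km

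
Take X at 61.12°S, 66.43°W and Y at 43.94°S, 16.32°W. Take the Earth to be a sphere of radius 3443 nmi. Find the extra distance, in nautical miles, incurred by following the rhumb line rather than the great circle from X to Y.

43 nmi

Great circle: cos σ = sin φ₁ sin φ₂ + cos φ₁ cos φ₂ cos Δλ,  σ = 0.5905 rad → d_gc = 2033.2 nmi
Rhumb line: Δψ = +0.5013, q = Δφ/Δψ = 0.5982, d_rh = R√(Δφ²+q²Δλ²) = 2076.1 nmi
Excess = 2076.1 − 2033.2 = 42.9 ≈ 43 nmi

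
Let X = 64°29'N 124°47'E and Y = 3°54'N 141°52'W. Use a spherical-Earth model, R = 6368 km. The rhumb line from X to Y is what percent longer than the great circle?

5.0%

Great circle: σ = 1.5345 rad → d_gc = Rσ = 9771.8 km
Rhumb: Δφ = -1.0574, Δλ = +1.6293, Δψ = -1.4172, q = Δφ/Δψ = 0.7461 → d_rh = R√(Δφ²+q²Δλ²) = 10259.7 km
Excess = (10259.7 − 9771.8) / 9771.8 = 487.9 / 9771.8 = 4.99% ≈ 5.0%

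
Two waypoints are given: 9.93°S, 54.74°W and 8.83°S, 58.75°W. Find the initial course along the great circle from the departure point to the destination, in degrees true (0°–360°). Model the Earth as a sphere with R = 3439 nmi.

θ = atan2( sin Δλ·cos φ₂ ,  cos φ₁ sin φ₂ − sin φ₁ cos φ₂ cos Δλ )
  = atan2(-0.0691, +0.0188) = 285.20°

285.2°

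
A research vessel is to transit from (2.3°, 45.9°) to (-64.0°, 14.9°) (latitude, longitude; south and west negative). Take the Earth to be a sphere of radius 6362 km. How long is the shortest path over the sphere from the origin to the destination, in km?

7790 km

Haversine: a = sin²(Δφ/2)+cos φ₁ cos φ₂ sin²(Δλ/2) = 0.33031;  σ = 2·atan2(√a,√(1−a))
σ = 70.161° → d = Rσ = 6362·1.22453 = 7790 km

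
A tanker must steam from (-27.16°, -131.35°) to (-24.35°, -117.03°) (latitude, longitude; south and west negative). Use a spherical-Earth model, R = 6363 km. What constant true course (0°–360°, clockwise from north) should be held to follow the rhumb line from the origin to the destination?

77.7°

Meridional parts: M(φ₁)=-0.4929, M(φ₂)=-0.4384 → ΔM = +0.0545;  Δλ = +0.2499 rad
tan C = Δλ / ΔM = +4.5892 → C = 77.71°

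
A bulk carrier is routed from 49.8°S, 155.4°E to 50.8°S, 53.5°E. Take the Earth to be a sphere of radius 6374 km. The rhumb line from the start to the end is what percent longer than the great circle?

9.4%

Great circle: σ = 1.0382 rad → d_gc = Rσ = 6617.4 km
Rhumb: Δφ = -0.0175, Δλ = -1.7785, Δψ = -0.0273, q = Δφ/Δψ = 0.6387 → d_rh = R√(Δφ²+q²Δλ²) = 7241.6 km
Excess = (7241.6 − 6617.4) / 6617.4 = 624.2 / 6617.4 = 9.43% ≈ 9.4%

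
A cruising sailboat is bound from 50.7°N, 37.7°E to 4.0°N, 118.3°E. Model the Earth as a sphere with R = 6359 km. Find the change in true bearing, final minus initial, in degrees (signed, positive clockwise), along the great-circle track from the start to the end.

+46.0°

At departure: θ₁ = atan2(sin Δλ cos φ₂, cos φ₁ sin φ₂ − sin φ₁ cos φ₂ cos Δλ) = 94.76°
At arrival: θ₂ = atan2(sin Δλ cos φ₁, −cos φ₂ sin φ₁ + sin φ₂ cos φ₁ cos Δλ) = 140.75°
Δθ = θ₂ − θ₁ = +46.0°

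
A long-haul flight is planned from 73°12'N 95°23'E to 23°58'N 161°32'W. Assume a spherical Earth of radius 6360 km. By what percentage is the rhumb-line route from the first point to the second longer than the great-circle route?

9.4%

Great circle: σ = 1.2355 rad → d_gc = Rσ = 7857.6 km
Rhumb: Δφ = -0.8593, Δλ = +1.7991, Δψ = -1.4817, q = Δφ/Δψ = 0.5799 → d_rh = R√(Δφ²+q²Δλ²) = 8596.5 km
Excess = (8596.5 − 7857.6) / 7857.6 = 738.9 / 7857.6 = 9.40% ≈ 9.4%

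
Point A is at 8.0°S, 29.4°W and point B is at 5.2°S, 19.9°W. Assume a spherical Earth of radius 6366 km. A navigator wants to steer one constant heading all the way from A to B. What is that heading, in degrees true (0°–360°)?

Δψ = ln[tan(π/4+φ₂/2)/tan(π/4+φ₁/2)] = +0.0492
Δλ = +0.1658 rad (taken the short way round)
course = atan2(Δλ, Δψ) = 73.47°

73.5°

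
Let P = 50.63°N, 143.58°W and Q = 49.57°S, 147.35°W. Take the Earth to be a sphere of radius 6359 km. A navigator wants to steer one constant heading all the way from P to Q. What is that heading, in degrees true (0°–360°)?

Meridional parts: M(φ₁)=+1.0279, M(φ₂)=-0.9991 → ΔM = -2.0270;  Δλ = -0.0658 rad
tan C = Δλ / ΔM = +0.0325 → C = 181.86°

181.9°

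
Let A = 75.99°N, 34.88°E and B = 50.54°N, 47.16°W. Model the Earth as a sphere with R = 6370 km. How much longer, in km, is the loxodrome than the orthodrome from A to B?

Great circle: cos σ = sin φ₁ sin φ₂ + cos φ₁ cos φ₂ cos Δλ,  σ = 0.6913 rad → d_gc = 4403.7 km
Rhumb line: Δψ = -1.0712, q = Δφ/Δψ = 0.4147, d_rh = R√(Δφ²+q²Δλ²) = 4723.5 km
Excess = 4723.5 − 4403.7 = 319.8 ≈ 320 km

320 km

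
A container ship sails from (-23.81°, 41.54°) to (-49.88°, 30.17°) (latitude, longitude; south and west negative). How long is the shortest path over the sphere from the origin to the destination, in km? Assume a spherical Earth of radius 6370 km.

3062 km

Haversine: a = sin²(Δφ/2)+cos φ₁ cos φ₂ sin²(Δλ/2) = 0.05666;  σ = 2·atan2(√a,√(1−a))
σ = 27.540° → d = Rσ = 6370·0.48066 = 3062 km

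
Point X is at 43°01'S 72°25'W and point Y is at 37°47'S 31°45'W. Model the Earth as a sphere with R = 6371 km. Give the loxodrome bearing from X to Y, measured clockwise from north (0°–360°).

80.4°

Δψ = ln[tan(π/4+φ₂/2)/tan(π/4+φ₁/2)] = +0.1200
Δλ = +0.7098 rad (taken the short way round)
course = atan2(Δλ, Δψ) = 80.40°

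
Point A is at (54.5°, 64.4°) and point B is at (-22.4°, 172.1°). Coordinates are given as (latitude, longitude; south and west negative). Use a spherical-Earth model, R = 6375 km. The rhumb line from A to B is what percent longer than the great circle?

Great circle: σ = 2.0640 rad → d_gc = Rσ = 13158.1 km
Rhumb: Δφ = -1.3422, Δλ = +1.8797, Δψ = -1.5404, q = Δφ/Δψ = 0.8713 → d_rh = R√(Δφ²+q²Δλ²) = 13498.9 km
Excess = (13498.9 − 13158.1) / 13158.1 = 340.8 / 13158.1 = 2.59% ≈ 2.6%

2.6%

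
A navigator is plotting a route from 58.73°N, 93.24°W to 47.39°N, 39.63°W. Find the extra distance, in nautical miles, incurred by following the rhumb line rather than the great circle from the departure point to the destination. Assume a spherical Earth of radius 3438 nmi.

Great circle: cos σ = sin φ₁ sin φ₂ + cos φ₁ cos φ₂ cos Δλ,  σ = 0.5780 rad → d_gc = 1987.2 nmi
Rhumb line: Δψ = -0.3318, q = Δφ/Δψ = 0.5965, d_rh = R√(Δφ²+q²Δλ²) = 2035.9 nmi
Excess = 2035.9 − 1987.2 = 48.7 ≈ 49 nmi

49 nmi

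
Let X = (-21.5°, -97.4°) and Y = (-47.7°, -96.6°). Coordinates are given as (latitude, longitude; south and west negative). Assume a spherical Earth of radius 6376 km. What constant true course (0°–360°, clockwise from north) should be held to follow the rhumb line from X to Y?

178.6°

Meridional parts: M(φ₁)=-0.3844, M(φ₂)=-0.9497 → ΔM = -0.5653;  Δλ = +0.0140 rad
tan C = Δλ / ΔM = -0.0247 → C = 178.59°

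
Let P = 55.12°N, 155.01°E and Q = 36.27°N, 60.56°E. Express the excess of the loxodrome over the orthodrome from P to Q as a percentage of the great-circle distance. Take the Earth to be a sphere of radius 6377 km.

7.0%

Great circle: σ = 1.1045 rad → d_gc = Rσ = 7043.7 km
Rhumb: Δφ = -0.3290, Δλ = -1.6485, Δψ = -0.4778, q = Δφ/Δψ = 0.6886 → d_rh = R√(Δφ²+q²Δλ²) = 7536.5 km
Excess = (7536.5 − 7043.7) / 7043.7 = 492.8 / 7043.7 = 7.00% ≈ 7.0%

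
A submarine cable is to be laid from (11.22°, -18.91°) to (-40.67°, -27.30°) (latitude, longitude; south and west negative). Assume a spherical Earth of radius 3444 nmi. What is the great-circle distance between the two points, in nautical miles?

3154 nmi

cos σ = sin φ₁ sin φ₂ + cos φ₁ cos φ₂ cos Δλ
      = sin(11.22°)sin(-40.67°) + cos(11.22°)cos(-40.67°)cos(-8.39°) = 0.6092
σ = 52.468° → d = Rσ = 3444·0.91573 = 3154 nmi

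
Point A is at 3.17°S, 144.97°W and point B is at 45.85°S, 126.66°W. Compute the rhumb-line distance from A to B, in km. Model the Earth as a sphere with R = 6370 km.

5071 km

Δψ = ln[tan(π/4+φ₂/2)/tan(π/4+φ₁/2)] = -0.8472;  Δφ = -0.7449 rad,  Δλ = +0.3196 rad
q = Δφ/Δψ = 0.8793
d = R·√(Δφ² + q²Δλ²) = 6370·0.79614 = 5071 km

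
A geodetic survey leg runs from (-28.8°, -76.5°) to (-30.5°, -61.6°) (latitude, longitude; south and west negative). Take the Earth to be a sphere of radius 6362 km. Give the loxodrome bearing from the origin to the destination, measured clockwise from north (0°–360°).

97.5°

Meridional parts: M(φ₁)=-0.5253, M(φ₂)=-0.5594 → ΔM = -0.0341;  Δλ = +0.2601 rad
tan C = Δλ / ΔM = -7.6166 → C = 97.48°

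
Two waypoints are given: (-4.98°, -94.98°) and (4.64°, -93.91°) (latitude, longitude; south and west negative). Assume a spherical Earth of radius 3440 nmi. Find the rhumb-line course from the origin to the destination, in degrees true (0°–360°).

6.3°

Δψ = ln[tan(π/4+φ₂/2)/tan(π/4+φ₁/2)] = +0.1681
Δλ = +0.0187 rad (taken the short way round)
course = atan2(Δλ, Δψ) = 6.34°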